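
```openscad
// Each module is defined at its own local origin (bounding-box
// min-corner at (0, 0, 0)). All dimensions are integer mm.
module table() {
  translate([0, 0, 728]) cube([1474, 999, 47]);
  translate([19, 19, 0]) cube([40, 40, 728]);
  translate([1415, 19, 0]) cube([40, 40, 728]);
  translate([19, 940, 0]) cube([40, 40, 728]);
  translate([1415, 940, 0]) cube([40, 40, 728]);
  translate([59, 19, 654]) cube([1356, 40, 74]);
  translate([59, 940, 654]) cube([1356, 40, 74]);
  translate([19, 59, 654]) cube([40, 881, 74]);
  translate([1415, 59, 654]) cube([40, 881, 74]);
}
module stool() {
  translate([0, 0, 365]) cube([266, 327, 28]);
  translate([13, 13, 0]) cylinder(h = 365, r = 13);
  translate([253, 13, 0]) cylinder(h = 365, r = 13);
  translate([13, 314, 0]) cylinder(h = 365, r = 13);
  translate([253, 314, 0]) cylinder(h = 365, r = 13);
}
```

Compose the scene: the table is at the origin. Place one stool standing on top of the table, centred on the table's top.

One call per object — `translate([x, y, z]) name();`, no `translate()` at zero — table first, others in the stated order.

table();
translate([604, 336, 775]) stool();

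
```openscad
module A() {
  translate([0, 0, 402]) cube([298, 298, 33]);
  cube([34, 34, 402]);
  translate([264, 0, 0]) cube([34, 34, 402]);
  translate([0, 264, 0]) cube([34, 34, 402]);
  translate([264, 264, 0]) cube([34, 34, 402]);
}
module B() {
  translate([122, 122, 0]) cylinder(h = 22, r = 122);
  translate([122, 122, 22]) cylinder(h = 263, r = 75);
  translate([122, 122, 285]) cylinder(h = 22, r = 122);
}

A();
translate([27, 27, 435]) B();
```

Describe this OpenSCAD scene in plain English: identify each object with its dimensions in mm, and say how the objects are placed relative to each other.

A is a four-legged stool. The seat is a 298×298×33 mm slab whose top surface is at z = 435 mm; four square legs, each 34×34 mm in cross-section, run from the floor (z = 0) to the underside of the seat, each flush with a corner of the seat.

B is a spool: two coaxial disc flanges of radius 122 mm and thickness 22 mm, joined by a core cylinder of radius 75 mm and height 263 mm. The lower flange rests on z = 0 and the three cylinders share a vertical axis.

The spool is on top of the stool, centred.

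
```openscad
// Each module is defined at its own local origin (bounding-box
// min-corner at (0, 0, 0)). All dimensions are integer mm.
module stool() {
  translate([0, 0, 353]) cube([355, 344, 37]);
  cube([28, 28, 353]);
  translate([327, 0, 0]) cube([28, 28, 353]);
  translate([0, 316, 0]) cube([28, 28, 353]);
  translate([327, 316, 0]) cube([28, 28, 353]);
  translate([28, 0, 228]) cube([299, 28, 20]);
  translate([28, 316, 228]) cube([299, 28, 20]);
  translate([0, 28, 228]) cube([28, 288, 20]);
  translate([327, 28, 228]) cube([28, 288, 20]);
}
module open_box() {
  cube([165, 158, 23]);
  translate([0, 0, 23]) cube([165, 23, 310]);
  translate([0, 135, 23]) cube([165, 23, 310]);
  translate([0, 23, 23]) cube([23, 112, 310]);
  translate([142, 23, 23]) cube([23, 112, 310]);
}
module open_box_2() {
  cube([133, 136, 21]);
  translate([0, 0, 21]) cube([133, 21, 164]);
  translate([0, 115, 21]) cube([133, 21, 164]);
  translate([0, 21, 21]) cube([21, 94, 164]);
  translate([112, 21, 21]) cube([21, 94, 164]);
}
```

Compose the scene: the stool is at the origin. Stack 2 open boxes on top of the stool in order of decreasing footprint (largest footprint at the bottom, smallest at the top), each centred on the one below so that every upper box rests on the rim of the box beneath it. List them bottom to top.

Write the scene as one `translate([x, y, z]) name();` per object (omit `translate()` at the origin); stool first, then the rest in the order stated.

stool();
translate([95, 93, 390]) open_box();
translate([111, 104, 723]) open_box_2();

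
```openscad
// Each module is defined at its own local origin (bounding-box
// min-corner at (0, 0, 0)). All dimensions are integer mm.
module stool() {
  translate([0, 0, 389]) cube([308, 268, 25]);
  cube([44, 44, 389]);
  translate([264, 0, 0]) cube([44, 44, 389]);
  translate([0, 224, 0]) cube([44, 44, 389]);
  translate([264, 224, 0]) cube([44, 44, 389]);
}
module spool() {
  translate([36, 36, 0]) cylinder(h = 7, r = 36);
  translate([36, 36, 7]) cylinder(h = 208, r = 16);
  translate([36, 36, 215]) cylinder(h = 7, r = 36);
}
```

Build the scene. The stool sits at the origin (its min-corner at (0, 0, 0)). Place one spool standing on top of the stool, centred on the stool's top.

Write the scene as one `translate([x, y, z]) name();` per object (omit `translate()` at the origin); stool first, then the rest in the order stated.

stool();
translate([118, 98, 414]) spool();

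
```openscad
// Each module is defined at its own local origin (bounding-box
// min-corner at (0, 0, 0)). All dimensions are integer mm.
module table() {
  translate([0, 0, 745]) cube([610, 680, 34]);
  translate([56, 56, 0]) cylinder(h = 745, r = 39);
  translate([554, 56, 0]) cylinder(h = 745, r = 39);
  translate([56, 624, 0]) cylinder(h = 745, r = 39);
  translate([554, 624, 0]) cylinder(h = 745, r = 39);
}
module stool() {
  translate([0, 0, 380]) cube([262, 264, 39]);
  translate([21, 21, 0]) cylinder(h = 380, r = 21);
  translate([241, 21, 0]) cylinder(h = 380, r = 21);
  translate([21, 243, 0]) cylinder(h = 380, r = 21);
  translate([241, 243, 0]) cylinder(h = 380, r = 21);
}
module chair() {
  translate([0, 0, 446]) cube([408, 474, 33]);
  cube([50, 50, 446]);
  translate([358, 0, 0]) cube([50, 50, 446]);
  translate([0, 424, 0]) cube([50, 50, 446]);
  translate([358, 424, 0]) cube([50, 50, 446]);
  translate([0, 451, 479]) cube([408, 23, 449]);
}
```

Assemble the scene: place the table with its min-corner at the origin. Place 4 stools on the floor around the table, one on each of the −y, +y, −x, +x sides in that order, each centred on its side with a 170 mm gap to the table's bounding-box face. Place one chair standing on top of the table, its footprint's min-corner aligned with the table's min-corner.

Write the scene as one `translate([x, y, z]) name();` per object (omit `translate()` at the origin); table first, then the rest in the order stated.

table();
translate([174, -434, 0]) stool();
translate([174, 850, 0]) stool();
translate([-432, 208, 0]) stool();
translate([780, 208, 0]) stool();
translate([0, 0, 779]) chair();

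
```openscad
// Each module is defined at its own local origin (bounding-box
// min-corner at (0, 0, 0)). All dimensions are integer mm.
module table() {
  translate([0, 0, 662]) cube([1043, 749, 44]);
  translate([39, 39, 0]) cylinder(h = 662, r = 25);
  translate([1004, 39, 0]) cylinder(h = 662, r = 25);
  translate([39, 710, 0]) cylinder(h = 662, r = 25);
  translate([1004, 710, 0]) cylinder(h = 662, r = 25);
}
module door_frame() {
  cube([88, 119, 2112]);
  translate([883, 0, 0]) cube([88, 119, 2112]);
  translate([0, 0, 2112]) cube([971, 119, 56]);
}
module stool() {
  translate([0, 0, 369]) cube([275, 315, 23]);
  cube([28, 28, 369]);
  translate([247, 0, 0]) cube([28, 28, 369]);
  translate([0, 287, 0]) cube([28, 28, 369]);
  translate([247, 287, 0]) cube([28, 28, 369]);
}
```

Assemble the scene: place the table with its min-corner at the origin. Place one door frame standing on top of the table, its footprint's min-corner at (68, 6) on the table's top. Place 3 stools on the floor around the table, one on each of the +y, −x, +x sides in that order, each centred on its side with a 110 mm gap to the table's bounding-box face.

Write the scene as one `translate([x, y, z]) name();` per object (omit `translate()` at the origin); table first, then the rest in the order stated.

table();
translate([68, 6, 706]) door_frame();
translate([384, 859, 0]) stool();
translate([-385, 217, 0]) stool();
translate([1153, 217, 0]) stool();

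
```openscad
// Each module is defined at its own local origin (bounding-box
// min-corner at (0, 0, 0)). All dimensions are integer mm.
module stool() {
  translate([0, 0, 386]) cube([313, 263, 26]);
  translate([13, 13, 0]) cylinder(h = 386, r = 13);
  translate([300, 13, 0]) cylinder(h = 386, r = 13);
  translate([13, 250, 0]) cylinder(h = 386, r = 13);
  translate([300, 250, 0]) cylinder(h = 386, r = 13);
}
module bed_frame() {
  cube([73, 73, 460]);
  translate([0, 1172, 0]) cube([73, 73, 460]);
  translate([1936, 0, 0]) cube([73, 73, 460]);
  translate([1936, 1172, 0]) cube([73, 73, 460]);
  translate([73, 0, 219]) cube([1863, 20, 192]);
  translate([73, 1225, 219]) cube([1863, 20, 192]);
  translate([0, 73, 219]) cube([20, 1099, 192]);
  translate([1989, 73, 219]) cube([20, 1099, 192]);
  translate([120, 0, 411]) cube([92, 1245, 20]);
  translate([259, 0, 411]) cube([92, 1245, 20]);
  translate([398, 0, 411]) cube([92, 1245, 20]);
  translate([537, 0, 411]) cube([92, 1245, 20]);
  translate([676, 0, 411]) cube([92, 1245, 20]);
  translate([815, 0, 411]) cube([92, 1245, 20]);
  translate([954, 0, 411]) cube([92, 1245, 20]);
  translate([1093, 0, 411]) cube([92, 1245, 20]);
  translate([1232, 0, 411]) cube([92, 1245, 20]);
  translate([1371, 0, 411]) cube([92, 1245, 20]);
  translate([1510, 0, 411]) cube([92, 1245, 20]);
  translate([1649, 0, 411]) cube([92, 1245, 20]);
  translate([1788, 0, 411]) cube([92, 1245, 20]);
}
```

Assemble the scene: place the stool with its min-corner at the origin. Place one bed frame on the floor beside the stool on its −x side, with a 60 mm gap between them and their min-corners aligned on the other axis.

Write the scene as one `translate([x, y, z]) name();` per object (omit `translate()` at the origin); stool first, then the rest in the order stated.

stool();
translate([-2069, 0, 0]) bed_frame();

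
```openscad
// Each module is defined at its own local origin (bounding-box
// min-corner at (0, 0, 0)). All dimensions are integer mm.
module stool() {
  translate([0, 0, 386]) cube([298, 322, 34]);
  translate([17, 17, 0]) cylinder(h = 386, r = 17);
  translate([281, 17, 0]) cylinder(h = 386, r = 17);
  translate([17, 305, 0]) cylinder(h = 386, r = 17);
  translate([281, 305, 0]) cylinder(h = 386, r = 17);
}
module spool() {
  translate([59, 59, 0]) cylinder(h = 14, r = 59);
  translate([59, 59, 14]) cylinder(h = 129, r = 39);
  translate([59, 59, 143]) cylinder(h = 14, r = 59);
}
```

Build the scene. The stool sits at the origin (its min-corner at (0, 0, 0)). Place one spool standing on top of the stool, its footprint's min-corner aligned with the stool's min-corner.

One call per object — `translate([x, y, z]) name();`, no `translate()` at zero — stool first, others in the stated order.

stool();
translate([0, 0, 420]) spool();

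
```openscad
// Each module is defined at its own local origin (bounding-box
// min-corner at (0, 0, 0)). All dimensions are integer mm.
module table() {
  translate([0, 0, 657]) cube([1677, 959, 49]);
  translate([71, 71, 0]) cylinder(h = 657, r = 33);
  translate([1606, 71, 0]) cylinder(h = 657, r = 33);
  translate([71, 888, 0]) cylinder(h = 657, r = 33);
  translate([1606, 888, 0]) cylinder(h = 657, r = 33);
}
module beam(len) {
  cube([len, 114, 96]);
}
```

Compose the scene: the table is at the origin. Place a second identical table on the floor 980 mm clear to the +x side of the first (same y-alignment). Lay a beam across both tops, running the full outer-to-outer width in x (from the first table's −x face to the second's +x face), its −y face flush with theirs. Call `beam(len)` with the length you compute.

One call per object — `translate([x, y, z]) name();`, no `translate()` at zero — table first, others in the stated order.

table();
translate([2657, 0, 0]) table();
translate([0, 0, 706]) beam(4334);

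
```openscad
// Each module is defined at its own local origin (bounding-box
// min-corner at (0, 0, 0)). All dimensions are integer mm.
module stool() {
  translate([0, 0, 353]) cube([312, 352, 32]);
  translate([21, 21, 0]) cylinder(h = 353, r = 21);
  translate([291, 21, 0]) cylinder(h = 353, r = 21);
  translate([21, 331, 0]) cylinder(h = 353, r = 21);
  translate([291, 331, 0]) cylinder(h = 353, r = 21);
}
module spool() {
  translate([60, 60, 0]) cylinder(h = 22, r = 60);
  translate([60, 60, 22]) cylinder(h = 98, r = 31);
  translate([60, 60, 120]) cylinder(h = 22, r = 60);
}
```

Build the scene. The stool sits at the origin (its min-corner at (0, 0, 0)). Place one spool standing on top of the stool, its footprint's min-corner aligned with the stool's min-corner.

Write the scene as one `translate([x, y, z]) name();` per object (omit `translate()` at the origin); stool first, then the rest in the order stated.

stool();
translate([0, 0, 385]) spool();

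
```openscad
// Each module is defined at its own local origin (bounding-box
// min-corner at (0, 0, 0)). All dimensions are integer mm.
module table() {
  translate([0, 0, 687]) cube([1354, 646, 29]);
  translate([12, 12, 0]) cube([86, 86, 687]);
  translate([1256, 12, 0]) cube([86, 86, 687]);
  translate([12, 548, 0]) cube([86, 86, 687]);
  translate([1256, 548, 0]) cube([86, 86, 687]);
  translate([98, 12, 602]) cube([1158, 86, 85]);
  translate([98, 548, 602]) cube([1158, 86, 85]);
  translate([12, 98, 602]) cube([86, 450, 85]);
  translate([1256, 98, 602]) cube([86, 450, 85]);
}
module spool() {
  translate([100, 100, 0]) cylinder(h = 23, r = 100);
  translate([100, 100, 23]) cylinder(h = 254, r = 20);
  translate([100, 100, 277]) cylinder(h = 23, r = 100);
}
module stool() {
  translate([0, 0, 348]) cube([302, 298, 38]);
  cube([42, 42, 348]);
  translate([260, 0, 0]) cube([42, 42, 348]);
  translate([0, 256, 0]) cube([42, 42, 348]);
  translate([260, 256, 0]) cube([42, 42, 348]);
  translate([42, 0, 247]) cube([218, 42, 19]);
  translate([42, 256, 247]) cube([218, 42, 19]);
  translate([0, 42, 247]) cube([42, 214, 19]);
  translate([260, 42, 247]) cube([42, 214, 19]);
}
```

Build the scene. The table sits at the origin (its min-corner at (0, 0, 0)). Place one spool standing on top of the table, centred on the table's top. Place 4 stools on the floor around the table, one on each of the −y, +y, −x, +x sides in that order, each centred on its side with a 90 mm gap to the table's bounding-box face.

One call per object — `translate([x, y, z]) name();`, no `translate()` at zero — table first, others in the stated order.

table();
translate([577, 223, 716]) spool();
translate([526, -388, 0]) stool();
translate([526, 736, 0]) stool();
translate([-392, 174, 0]) stool();
translate([1444, 174, 0]) stool();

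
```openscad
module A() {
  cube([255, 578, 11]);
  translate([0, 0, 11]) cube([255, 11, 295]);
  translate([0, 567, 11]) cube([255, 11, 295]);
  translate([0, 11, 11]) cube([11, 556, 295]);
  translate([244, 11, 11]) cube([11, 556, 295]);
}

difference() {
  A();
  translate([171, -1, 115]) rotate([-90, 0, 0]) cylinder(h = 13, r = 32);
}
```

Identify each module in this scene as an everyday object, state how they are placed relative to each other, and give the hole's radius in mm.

A is an open box. The open box has a circular hole through its front wall. The hole's radius is 32 mm.

The subtracted cylinder has r = 32 mm.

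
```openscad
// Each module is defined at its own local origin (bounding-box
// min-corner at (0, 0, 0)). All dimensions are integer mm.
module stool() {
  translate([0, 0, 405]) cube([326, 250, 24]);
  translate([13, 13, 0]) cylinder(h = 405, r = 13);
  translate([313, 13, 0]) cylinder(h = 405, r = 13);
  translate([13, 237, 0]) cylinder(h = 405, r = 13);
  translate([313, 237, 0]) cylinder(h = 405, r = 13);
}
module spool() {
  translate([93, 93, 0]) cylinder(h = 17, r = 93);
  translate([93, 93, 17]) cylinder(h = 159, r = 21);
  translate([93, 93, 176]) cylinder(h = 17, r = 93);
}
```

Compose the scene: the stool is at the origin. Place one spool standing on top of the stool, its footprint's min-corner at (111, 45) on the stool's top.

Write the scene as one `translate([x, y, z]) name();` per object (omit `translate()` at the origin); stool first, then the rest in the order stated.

stool();
translate([111, 45, 429]) spool();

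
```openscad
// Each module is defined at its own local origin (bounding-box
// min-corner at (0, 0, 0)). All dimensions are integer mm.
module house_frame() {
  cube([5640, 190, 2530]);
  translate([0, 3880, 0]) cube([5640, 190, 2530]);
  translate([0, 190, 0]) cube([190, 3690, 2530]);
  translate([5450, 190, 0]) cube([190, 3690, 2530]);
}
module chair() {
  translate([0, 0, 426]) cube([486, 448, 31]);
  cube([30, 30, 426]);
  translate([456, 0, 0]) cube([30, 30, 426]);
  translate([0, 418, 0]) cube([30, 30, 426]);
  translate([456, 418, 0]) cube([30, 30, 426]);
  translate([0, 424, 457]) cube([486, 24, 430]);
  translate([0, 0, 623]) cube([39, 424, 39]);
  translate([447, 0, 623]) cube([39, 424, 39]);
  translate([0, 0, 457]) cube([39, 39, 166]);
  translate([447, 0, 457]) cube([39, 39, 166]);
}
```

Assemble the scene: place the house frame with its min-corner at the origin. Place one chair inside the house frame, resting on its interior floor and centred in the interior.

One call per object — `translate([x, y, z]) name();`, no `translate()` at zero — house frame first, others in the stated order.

house_frame();
translate([2577, 1811, 0]) chair();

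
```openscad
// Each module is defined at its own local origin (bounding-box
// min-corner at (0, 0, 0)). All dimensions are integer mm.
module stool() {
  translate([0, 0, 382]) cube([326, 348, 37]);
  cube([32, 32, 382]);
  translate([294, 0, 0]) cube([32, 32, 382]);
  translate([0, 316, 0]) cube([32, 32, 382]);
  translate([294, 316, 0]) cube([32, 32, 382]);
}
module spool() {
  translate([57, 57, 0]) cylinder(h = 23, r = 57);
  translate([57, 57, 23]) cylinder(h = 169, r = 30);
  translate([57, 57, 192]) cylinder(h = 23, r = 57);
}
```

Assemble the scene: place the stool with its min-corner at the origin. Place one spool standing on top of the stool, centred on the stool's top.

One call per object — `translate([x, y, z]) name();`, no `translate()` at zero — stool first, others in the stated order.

stool();
translate([106, 117, 419]) spool();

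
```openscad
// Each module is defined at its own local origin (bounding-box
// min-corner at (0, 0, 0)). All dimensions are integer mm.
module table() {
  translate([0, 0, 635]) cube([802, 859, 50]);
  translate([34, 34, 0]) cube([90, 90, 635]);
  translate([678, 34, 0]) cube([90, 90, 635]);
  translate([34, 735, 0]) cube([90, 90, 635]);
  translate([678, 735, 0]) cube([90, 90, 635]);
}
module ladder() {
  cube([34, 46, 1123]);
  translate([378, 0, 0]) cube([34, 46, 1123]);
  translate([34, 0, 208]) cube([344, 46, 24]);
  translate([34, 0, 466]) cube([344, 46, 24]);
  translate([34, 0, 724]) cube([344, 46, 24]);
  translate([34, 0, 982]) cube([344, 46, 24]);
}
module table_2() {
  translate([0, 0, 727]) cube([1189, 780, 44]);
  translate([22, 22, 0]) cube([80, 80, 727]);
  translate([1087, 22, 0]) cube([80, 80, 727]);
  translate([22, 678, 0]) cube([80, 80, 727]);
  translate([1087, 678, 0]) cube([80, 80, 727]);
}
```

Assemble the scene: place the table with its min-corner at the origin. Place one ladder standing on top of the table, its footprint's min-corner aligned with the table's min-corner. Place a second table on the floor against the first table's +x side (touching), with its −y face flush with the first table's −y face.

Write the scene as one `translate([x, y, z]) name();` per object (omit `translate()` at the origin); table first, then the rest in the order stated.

table();
translate([0, 0, 685]) ladder();
translate([802, 0, 0]) table_2();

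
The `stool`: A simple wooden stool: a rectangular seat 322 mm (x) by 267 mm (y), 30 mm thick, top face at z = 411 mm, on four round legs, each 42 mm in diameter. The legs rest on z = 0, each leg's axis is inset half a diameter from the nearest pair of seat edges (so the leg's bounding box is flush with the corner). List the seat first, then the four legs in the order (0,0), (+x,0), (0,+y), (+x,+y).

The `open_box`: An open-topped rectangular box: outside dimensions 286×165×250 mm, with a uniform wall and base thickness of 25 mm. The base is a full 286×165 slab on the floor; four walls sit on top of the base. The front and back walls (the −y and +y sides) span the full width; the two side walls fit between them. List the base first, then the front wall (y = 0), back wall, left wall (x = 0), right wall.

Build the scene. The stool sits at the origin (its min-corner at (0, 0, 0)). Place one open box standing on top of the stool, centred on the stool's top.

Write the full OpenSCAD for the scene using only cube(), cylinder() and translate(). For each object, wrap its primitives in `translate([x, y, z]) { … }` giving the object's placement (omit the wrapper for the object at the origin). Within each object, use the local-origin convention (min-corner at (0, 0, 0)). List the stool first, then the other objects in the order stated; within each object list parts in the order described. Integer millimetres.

translate([0, 0, 381]) cube([322, 267, 30]);
translate([21, 21, 0]) cylinder(h = 381, r = 21);
translate([301, 21, 0]) cylinder(h = 381, r = 21);
translate([21, 246, 0]) cylinder(h = 381, r = 21);
translate([301, 246, 0]) cylinder(h = 381, r = 21);
translate([18, 51, 411]) {
  cube([286, 165, 25]);
  translate([0, 0, 25]) cube([286, 25, 225]);
  translate([0, 140, 25]) cube([286, 25, 225]);
  translate([0, 25, 25]) cube([25, 115, 225]);
  translate([261, 25, 25]) cube([25, 115, 225]);
}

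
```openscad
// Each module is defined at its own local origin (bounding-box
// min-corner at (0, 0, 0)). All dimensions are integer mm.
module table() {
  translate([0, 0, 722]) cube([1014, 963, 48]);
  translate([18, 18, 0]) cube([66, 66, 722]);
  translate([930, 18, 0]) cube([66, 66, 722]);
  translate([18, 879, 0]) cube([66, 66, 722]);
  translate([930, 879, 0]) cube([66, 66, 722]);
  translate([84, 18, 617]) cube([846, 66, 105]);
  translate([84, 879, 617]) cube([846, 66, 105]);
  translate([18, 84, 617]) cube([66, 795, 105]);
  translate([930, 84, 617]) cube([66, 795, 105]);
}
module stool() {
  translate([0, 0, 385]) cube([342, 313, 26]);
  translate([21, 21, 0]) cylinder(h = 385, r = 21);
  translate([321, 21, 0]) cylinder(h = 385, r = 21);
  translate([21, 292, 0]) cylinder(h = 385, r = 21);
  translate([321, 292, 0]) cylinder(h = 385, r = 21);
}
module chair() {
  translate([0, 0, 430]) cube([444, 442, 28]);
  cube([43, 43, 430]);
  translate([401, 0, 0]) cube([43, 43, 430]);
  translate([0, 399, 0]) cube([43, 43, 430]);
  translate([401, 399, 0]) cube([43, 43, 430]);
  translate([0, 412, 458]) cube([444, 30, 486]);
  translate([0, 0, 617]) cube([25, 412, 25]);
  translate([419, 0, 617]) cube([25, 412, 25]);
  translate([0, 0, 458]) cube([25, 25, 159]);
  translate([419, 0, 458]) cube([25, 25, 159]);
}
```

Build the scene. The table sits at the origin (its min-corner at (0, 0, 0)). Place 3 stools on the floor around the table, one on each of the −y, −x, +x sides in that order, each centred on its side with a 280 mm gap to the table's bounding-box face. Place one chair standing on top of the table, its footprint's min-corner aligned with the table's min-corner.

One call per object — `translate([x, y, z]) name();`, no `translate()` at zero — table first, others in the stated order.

table();
translate([336, -593, 0]) stool();
translate([-622, 325, 0]) stool();
translate([1294, 325, 0]) stool();
translate([0, 0, 770]) chair();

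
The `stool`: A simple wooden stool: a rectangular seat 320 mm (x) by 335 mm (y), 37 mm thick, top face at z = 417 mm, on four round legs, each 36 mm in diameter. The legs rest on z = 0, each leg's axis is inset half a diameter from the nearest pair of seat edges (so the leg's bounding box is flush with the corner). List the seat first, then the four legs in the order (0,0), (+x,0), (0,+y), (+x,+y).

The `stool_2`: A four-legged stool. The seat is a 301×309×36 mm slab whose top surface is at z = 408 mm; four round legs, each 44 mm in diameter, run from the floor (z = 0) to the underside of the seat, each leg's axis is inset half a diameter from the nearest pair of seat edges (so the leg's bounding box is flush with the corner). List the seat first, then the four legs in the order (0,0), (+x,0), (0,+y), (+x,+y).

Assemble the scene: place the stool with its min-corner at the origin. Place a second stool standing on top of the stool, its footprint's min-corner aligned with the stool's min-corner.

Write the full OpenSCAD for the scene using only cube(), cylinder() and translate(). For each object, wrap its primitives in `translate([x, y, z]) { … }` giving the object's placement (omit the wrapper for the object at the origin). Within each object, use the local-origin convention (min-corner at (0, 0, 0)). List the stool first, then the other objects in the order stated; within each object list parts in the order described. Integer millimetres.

translate([0, 0, 380]) cube([320, 335, 37]);
translate([18, 18, 0]) cylinder(h = 380, r = 18);
translate([302, 18, 0]) cylinder(h = 380, r = 18);
translate([18, 317, 0]) cylinder(h = 380, r = 18);
translate([302, 317, 0]) cylinder(h = 380, r = 18);
translate([0, 0, 417]) {
  translate([0, 0, 372]) cube([301, 309, 36]);
  translate([22, 22, 0]) cylinder(h = 372, r = 22);
  translate([279, 22, 0]) cylinder(h = 372, r = 22);
  translate([22, 287, 0]) cylinder(h = 372, r = 22);
  translate([279, 287, 0]) cylinder(h = 372, r = 22);
}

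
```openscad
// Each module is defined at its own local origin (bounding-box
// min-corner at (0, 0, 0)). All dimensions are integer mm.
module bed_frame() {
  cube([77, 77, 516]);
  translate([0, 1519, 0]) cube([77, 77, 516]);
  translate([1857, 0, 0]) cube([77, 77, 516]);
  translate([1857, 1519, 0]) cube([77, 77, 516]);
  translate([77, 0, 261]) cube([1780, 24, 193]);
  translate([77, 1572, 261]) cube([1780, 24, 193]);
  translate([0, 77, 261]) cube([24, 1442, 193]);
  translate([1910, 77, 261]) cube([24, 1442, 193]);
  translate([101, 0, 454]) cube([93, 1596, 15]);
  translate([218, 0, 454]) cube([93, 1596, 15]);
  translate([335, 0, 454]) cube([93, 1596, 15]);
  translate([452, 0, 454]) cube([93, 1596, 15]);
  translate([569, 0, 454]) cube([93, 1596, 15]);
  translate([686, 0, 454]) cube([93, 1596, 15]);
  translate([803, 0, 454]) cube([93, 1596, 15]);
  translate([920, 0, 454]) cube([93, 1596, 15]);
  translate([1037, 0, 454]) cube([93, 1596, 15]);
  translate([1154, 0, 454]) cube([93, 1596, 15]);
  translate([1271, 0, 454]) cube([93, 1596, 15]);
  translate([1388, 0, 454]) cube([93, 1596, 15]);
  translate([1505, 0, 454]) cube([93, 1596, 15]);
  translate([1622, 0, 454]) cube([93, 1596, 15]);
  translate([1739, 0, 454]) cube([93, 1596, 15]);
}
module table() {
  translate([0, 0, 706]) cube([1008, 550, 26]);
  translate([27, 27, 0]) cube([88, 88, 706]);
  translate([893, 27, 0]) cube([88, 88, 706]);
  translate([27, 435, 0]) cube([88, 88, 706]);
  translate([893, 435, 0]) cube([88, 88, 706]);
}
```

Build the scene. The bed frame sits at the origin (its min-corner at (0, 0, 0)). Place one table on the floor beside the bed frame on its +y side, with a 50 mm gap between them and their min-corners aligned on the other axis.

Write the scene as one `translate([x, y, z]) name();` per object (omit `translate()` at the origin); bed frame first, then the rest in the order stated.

bed_frame();
translate([0, 1646, 0]) table();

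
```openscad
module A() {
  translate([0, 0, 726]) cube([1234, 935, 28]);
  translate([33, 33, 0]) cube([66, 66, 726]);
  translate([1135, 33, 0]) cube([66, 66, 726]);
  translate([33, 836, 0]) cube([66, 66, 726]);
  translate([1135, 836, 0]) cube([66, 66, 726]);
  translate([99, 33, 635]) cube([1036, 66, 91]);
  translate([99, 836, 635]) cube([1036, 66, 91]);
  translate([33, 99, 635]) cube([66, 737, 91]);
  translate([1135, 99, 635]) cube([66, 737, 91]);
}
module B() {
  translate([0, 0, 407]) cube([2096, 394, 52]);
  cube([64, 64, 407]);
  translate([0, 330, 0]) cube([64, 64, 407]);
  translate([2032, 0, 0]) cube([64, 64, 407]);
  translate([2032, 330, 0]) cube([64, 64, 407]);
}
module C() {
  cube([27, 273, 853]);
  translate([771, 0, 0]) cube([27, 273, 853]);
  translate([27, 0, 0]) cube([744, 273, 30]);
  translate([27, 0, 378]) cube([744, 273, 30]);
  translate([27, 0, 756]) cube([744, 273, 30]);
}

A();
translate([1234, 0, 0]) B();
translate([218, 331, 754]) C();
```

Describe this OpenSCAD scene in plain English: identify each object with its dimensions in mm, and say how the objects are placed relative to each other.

A is a table: top 1234 mm (x) × 935 mm (y), 28 mm thick, upper face at z = 754 mm, on four 66×66 mm square legs, each inset 33 mm from the nearest pair of top edges, running from z = 0 to the bottom of the top. Four apron rails, 66 mm thick and 91 mm tall, run between adjacent legs with their top edges flush with the underside of the top and their outer faces flush with the legs' outer faces.

B is a long wooden bench with a 2096 mm (x) × 394 mm (y) seat, 52 mm thick, its top surface 459 mm above the floor. Four 64 mm square legs at the seat corners, flush with the edges, run from z = 0 to the seat underside.

C is a bookshelf 798 mm wide overall, 273 mm deep and 853 mm tall. The two sides are 27 mm thick vertical panels. 3 horizontal shelves of 30 mm thickness span between the inner faces of the sides; the lowest shelf sits on the floor and shelves are stacked with a clear vertical gap of 348 mm between each pair.

The bench is against the table's +x side, with their −y faces flush. The bookshelf is on top of the table, centred.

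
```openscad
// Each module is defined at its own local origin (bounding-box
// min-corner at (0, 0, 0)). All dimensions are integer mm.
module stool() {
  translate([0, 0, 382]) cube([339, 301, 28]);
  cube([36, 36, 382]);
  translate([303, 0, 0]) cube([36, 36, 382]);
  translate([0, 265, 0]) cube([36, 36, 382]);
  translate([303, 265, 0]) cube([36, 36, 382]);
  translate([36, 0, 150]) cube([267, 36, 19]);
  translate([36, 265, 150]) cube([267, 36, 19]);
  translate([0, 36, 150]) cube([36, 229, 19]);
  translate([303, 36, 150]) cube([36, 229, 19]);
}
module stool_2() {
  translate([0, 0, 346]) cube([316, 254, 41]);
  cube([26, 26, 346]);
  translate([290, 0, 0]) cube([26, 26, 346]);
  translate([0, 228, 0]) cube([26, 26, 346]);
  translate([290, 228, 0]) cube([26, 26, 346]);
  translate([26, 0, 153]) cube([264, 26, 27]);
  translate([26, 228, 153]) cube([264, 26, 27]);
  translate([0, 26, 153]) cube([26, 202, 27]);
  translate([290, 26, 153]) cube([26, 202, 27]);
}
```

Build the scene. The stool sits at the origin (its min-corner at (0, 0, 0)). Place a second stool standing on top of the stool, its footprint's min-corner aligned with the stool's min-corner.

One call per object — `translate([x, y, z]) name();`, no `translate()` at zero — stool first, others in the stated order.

stool();
translate([0, 0, 410]) stool_2();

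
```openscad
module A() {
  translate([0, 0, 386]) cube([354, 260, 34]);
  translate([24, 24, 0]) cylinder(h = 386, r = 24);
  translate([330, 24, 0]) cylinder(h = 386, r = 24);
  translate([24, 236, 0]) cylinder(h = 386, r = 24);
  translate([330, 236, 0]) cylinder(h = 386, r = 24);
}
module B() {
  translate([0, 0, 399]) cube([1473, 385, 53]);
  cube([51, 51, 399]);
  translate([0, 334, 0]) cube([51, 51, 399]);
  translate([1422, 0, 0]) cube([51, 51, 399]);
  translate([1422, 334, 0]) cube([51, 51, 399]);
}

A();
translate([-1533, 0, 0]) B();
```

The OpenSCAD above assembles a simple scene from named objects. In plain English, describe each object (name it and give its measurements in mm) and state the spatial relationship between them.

A is a four-legged stool. The seat is 354×260 mm, 34 mm thick, top at z = 420 mm. It stands on four round legs, each 48 mm in diameter, from z = 0 to the seat underside, each leg's axis is inset half a diameter from the nearest pair of seat edges (so the leg's bounding box is flush with the corner).

B is a long wooden bench with a 1473 mm (x) × 385 mm (y) seat, 53 mm thick, its top surface 452 mm above the floor. Four 51 mm square legs at the seat corners, flush with the edges, run from z = 0 to the seat underside.

The bench is on the floor beside the stool on its −x side.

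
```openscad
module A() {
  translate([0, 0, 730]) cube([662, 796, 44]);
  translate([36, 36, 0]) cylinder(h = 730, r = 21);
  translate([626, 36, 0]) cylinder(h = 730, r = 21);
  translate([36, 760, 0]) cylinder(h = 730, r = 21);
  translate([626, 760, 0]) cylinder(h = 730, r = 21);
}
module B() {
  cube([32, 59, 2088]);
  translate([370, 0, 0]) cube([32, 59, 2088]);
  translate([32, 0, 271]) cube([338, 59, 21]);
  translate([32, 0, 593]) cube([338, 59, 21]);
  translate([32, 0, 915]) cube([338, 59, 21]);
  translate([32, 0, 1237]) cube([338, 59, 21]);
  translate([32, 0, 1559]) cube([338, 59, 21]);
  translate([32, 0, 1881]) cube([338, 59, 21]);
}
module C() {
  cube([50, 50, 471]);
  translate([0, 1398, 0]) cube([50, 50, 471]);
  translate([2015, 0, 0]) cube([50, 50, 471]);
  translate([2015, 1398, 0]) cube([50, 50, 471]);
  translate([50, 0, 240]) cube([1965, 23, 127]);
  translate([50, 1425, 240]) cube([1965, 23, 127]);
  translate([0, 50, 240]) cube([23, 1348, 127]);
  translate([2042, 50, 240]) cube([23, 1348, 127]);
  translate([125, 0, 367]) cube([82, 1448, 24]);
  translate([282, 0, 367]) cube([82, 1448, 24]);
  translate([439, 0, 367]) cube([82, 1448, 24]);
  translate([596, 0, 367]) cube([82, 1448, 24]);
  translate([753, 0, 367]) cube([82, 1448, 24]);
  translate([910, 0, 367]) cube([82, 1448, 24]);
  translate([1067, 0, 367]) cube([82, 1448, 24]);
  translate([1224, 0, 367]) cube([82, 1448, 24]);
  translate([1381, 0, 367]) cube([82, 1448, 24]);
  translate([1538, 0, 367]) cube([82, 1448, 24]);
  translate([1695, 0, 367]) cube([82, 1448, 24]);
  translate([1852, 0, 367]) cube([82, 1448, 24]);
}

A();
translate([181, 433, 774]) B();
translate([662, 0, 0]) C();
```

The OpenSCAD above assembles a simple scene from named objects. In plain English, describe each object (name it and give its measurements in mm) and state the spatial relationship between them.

A is a table: top 662 mm (x) × 796 mm (y), 44 mm thick, upper face at z = 774 mm, on four round legs of 42 mm diameter, each leg's bounding box inset 15 mm from the nearest pair of top edges, running from z = 0 to the bottom of the top.

B is a wooden ladder with two side rails of 32×59 mm section and 2088 mm height, set 402 mm apart overall. Between them run 6 rectangular rungs (59 mm deep, 21 mm thick), front faces flush with the rails' −y face. The bottom of the first rung is 271 mm above the floor and each subsequent rung is 322 mm higher than the one below.

C is a bed frame 2065 mm long (x) by 1448 mm wide (y). Four 50×50 mm corner posts, 471 mm tall, at the corners of the footprint. Four rails of 23 mm thickness and 127 mm height run between adjacent posts with their undersides at z = 240 mm, their outer faces flush with the outside of the frame (the two x-running rails run between the posts' inner faces; the two y-running rails run between the posts' inner faces). 12 slats, each 82 mm wide (x) and 24 mm thick, lie across the top of the two x-running rails, running the full 1448 mm width of the frame in y; the slats are evenly spaced along x between the inner faces of the end posts with equal gaps (rounded down to the nearest mm) at the −x end and between each pair — any rounding remainder accumulates at the +x end.

The ladder is on top of the table. The bed frame is against the table's +x side, with their −y faces flush.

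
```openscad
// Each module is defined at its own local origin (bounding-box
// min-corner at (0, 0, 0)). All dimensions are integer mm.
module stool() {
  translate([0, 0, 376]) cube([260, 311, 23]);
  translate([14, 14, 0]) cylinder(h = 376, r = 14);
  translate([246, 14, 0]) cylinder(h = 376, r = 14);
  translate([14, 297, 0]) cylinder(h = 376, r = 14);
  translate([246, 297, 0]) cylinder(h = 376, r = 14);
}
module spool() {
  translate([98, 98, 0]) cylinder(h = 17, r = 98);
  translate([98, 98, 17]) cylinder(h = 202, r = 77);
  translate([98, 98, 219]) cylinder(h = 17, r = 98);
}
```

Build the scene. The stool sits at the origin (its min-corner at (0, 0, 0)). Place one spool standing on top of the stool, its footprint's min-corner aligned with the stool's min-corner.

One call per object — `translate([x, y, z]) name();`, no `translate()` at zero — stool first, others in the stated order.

stool();
translate([0, 0, 399]) spool();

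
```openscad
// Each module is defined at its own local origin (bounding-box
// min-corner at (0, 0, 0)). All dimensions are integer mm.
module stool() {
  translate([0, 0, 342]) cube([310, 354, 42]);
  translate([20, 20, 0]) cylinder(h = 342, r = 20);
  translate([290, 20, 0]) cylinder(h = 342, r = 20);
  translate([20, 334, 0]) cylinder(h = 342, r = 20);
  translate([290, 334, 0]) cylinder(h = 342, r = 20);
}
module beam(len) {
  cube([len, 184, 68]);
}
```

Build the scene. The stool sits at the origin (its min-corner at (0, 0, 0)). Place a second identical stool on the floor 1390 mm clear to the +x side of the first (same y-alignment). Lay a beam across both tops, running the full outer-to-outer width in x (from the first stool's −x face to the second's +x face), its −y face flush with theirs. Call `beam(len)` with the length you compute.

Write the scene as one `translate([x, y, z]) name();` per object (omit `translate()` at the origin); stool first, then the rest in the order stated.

stool();
translate([1700, 0, 0]) stool();
translate([0, 0, 384]) beam(2010);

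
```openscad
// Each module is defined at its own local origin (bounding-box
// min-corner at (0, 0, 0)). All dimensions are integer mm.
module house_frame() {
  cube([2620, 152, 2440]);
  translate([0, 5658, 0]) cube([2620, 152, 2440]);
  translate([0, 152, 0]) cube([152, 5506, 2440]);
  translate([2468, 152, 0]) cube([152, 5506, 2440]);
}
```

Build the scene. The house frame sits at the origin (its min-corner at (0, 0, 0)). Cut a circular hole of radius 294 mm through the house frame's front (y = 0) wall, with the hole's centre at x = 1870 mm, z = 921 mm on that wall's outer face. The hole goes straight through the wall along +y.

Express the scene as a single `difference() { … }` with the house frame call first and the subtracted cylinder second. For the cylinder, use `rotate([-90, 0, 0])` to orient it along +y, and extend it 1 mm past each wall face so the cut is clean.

difference() {
  house_frame();
  translate([1870, -1, 921]) rotate([-90, 0, 0]) cylinder(h = 154, r = 294);
}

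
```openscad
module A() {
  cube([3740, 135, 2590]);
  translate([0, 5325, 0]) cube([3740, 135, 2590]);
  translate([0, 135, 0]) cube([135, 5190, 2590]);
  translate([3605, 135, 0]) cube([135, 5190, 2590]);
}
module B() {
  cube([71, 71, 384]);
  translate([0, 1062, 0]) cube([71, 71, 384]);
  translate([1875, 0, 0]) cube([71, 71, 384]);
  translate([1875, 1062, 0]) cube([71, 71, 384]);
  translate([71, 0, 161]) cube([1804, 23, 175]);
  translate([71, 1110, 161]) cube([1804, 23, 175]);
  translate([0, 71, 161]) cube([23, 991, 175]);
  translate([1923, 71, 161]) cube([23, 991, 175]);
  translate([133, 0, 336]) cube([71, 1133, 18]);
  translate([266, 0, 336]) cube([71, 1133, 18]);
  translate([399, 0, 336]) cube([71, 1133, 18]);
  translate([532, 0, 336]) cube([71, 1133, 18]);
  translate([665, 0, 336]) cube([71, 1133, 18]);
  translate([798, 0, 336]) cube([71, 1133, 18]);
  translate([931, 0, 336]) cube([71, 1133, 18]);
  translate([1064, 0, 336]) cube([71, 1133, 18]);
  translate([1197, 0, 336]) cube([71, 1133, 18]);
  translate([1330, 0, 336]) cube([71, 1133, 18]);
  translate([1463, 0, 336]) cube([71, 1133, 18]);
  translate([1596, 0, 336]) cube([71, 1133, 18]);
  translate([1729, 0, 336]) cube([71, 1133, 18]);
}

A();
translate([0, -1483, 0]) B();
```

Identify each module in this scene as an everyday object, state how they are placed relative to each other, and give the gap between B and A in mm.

The bed frame's nearest face is 350 mm from the house frame's −y face.

A is a house frame. B is a bed frame. The bed frame is on the floor beside the house frame on its −y side. The gap between the bed frame and the house frame is 350 mm.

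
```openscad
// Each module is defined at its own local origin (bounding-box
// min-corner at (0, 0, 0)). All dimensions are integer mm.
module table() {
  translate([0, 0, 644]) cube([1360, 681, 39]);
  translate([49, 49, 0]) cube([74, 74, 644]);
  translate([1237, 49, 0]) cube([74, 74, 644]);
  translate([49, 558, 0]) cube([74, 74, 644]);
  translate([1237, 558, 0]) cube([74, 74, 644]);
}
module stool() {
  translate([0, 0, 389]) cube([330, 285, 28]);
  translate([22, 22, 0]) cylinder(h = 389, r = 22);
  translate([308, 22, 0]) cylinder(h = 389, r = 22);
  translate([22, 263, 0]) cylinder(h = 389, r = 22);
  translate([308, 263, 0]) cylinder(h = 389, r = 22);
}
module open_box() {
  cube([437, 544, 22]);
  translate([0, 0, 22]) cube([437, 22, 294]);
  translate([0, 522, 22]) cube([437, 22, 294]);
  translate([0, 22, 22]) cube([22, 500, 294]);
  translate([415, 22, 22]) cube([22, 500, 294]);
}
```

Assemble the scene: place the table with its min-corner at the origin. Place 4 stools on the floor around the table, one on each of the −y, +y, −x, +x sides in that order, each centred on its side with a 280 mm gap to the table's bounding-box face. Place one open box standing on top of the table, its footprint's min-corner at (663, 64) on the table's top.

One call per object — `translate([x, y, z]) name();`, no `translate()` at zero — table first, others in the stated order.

table();
translate([515, -565, 0]) stool();
translate([515, 961, 0]) stool();
translate([-610, 198, 0]) stool();
translate([1640, 198, 0]) stool();
translate([663, 64, 683]) open_box();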